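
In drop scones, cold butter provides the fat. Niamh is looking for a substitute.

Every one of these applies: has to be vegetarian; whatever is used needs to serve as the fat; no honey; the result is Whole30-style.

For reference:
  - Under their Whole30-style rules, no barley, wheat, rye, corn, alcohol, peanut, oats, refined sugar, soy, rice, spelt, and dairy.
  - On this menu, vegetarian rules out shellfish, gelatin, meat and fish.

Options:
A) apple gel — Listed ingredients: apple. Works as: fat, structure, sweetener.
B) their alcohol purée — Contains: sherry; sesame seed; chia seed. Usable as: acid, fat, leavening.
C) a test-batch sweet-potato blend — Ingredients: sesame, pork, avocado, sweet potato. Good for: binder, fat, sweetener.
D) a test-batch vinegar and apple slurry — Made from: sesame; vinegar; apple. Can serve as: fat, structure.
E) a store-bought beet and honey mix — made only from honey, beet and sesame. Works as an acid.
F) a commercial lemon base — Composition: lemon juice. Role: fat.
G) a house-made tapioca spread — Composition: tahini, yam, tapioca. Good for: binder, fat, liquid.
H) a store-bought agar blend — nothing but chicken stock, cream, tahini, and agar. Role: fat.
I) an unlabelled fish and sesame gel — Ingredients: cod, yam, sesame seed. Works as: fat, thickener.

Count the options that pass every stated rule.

4

A: only apple; none excluded — keep
B: has sherry, so not Whole30-style — out
C: has pork, so not vegetarian — no
D: works as a fat, Whole30-style, no honey — keep
E: not usable as a fat; has honey, so not honey-free — out
F: no honey, Whole30-style — keep
G: every rule checks out — OK
H: has cream, so not Whole30-style; has chicken stock, so not vegetarian — no
I: has cod, so not vegetarian — out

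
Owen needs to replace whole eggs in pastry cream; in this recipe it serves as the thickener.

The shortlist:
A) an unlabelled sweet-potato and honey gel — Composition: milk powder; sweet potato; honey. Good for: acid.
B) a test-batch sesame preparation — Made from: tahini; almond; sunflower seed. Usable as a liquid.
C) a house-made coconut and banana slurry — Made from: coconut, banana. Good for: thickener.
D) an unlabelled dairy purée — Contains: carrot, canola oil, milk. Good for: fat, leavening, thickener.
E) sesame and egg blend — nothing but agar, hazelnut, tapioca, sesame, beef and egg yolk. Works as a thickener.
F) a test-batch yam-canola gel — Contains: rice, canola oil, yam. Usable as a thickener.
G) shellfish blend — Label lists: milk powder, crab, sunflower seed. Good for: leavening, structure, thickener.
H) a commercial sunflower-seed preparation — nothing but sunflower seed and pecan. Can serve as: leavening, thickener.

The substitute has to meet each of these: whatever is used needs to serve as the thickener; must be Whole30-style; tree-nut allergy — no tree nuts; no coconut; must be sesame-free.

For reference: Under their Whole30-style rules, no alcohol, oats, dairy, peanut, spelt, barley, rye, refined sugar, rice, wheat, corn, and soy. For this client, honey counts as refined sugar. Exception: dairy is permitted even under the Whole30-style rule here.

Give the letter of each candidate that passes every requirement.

D, G

A: not usable as a thickener; has honey, so not Whole30-style — no
B: not usable as a thickener; has almond, so not tree-nut-free (and 1 more) — out
C: has coconut, so not coconut-free — no
D: dairy is permitted under the Whole30-style carve-out; nothing else excluded — valid
E: has hazelnut, so not tree-nut-free; has sesame, so not sesame-free — no
F: has rice, so not Whole30-style — out
G: dairy is permitted under the Whole30-style carve-out; nothing else excluded — keep
H: has pecan, so not tree-nut-free — reject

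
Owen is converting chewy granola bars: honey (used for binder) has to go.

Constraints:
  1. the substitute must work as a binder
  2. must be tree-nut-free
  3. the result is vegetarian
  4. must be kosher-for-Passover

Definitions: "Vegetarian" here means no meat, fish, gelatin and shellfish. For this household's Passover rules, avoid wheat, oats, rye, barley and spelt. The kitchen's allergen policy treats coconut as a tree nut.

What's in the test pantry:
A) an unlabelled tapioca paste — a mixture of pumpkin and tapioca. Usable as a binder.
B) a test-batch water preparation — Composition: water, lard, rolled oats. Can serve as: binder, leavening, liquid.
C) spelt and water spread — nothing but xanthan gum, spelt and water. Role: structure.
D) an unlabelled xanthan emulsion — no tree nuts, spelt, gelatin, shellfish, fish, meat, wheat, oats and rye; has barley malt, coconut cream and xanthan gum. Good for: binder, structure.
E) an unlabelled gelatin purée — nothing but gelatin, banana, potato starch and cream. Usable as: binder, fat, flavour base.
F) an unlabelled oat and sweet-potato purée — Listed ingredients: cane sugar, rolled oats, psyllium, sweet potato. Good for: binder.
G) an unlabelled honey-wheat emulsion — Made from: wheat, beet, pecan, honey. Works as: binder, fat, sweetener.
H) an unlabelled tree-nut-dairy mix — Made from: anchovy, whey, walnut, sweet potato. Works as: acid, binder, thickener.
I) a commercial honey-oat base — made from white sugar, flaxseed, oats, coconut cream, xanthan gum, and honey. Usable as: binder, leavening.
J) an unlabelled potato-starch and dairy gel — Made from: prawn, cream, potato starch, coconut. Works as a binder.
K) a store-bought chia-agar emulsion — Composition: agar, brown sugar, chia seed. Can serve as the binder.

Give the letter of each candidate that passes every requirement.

A, K

A: vegetarian, tree-nut-free — keep
B: has lard, so not vegetarian; has rolled oats, so not kosher-for-Passover — out
C: not usable as a binder; has spelt, so not kosher-for-Passover — reject
D: has barley malt, so not kosher-for-Passover; has coconut cream, so not tree-nut-free — no
E: has gelatin, so not vegetarian — reject
F: has rolled oats, so not kosher-for-Passover — out
G: has wheat, so not kosher-for-Passover; has pecan, so not tree-nut-free — out
H: has anchovy, so not vegetarian; has walnut, so not tree-nut-free — out
I: has oats, so not kosher-for-Passover; has coconut cream, so not tree-nut-free — out
J: has prawn, so not vegetarian; has coconut, so not tree-nut-free — no
K: kosher-for-Passover, tree-nut-free — valid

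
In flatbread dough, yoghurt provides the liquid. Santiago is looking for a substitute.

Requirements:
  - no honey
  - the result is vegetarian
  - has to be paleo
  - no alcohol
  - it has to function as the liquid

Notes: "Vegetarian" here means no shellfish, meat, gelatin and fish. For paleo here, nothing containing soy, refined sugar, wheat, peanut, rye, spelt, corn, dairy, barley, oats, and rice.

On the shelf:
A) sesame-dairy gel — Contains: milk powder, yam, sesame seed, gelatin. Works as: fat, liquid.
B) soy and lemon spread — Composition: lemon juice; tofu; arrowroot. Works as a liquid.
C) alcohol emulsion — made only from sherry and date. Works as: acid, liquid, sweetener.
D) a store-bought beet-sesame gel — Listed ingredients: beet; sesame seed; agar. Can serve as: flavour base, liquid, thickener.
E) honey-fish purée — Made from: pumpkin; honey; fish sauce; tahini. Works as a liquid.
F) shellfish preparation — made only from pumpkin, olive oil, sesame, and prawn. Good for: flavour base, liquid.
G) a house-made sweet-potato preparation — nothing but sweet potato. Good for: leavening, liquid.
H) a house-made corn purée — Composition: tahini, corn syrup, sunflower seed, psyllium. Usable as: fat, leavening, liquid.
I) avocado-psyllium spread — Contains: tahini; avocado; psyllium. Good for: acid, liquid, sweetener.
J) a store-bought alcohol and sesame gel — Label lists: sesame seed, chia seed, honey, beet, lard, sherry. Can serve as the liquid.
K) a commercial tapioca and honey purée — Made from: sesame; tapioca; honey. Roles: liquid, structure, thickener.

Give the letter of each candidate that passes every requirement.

A: has gelatin, so not vegetarian; has milk powder, so not paleo — reject
B: has tofu, so not paleo — no
C: has sherry, so not alcohol-free — out
D: every rule checks out — valid
E: has fish sauce, so not vegetarian; has honey, so not honey-free — no
F: has prawn, so not vegetarian — no
G: no alcohol, paleo — keep
H: has corn syrup, so not paleo — out
I: only tahini, avocado and psyllium; none excluded — keep
J: has lard, so not vegetarian; has sherry, so not alcohol-free (and 1 more) — out
K: has honey, so not honey-free — no

D, G, I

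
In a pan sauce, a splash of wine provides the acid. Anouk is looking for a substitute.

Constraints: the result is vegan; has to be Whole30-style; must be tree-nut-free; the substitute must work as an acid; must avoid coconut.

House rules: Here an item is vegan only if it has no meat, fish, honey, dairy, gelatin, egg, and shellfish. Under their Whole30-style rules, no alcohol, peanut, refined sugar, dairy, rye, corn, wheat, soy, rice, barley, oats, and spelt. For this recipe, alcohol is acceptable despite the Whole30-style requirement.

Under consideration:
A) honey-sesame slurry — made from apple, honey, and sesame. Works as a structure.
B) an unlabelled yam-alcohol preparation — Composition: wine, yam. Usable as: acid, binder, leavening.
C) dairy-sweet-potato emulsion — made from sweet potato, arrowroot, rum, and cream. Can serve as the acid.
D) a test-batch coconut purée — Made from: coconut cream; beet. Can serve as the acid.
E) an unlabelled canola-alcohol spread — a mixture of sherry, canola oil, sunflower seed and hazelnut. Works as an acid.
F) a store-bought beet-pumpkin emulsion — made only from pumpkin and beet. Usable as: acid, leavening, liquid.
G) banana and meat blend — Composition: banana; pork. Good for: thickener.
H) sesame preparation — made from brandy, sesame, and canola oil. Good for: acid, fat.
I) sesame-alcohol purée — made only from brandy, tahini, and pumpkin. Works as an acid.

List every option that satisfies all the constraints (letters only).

A: not usable as an acid; has honey, so not vegan — reject
B: alcohol is permitted under the Whole30-style carve-out; nothing else excluded — OK
C: has cream, so not vegan; has cream, so not Whole30-style — no
D: has coconut cream, so not coconut-free — out
E: has hazelnut, so not tree-nut-free — out
F: only pumpkin and beet; none excluded — valid
G: not usable as an acid; has pork, so not vegan — reject
H: alcohol is permitted under the Whole30-style carve-out; nothing else excluded — keep
I: alcohol is permitted under the Whole30-style carve-out; nothing else excluded — OK

B, F, H, I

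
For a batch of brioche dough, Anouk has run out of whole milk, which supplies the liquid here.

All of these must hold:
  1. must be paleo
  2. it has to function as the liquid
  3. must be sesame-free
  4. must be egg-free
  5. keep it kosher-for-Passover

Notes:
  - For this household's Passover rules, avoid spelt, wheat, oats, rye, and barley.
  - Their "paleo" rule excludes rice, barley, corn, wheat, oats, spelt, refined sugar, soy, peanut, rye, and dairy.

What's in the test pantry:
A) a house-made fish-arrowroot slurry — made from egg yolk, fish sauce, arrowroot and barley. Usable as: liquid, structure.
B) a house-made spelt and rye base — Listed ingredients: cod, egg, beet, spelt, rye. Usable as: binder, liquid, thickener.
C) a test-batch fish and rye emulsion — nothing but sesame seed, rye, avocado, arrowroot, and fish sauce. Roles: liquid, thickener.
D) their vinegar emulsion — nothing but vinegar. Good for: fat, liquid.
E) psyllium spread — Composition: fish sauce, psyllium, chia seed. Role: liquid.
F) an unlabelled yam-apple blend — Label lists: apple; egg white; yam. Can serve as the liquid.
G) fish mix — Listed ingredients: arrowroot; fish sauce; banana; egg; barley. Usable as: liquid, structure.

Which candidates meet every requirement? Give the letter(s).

D, E

A: has barley, so not kosher-for-Passover; has barley, so not paleo (and 1 more) — out
B: has rye, so not kosher-for-Passover; has rye, so not paleo (and 1 more) — out
C: has rye, so not kosher-for-Passover; has rye, so not paleo (and 1 more) — reject
D: every rule checks out — valid
E: works as a liquid, paleo, no egg — valid
F: has egg white, so not egg-free — no
G: has barley, so not kosher-for-Passover; has barley, so not paleo (and 1 more) — out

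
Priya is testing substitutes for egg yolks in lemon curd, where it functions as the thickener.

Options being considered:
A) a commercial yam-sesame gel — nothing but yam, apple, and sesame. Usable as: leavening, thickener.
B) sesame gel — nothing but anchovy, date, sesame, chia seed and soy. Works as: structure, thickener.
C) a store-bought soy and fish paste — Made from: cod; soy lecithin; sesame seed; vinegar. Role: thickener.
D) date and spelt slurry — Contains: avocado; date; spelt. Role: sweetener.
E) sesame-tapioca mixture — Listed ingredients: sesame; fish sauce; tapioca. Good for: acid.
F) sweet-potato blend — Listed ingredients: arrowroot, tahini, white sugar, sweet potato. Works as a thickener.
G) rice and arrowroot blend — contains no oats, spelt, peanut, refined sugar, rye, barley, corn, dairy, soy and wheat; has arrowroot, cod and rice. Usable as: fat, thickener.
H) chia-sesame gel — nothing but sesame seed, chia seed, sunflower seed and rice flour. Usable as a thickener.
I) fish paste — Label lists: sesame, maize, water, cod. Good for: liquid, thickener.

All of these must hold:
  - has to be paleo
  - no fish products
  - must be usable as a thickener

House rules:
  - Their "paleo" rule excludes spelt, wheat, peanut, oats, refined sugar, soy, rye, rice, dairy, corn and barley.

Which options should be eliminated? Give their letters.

B, C, D, E, F, G, H, I

A: works as a thickener, no fish, paleo — keep
B: has soy, so not paleo; has anchovy, so not fish-free — no
C: has soy lecithin, so not paleo; has cod, so not fish-free — out
D: not usable as a thickener; has spelt, so not paleo — reject
E: not usable as a thickener; has fish sauce, so not fish-free — no
F: has white sugar, so not paleo — no
G: has rice, so not paleo; has cod, so not fish-free — no
H: has rice flour, so not paleo — reject
I: has maize, so not paleo; has cod, so not fish-free — reject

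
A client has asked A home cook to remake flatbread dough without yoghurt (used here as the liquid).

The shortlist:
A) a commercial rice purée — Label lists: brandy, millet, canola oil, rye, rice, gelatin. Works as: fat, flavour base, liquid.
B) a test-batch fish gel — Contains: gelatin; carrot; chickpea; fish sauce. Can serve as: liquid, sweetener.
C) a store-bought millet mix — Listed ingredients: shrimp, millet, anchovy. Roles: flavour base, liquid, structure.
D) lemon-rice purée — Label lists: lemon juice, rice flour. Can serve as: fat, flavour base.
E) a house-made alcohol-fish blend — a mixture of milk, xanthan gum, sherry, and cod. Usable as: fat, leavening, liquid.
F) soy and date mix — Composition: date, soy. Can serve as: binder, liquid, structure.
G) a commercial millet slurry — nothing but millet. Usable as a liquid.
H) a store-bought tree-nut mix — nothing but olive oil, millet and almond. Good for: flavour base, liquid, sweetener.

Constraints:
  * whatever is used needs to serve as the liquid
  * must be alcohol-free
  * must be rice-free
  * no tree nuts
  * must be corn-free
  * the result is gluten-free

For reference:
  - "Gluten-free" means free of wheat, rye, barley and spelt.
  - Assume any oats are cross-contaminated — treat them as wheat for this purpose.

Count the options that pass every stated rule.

A: has rye, so not gluten-free; has rice, so not rice-free (and 1 more) — out
B: nothing on the exclusion list — OK
C: only anchovy, shrimp and millet; none excluded — OK
D: not usable as a liquid; has rice flour, so not rice-free — out
E: has sherry, so not alcohol-free — out
F: works as a liquid, no tree nuts, no rice — OK
G: nothing on the exclusion list — OK
H: has almond, so not tree-nut-free — reject

4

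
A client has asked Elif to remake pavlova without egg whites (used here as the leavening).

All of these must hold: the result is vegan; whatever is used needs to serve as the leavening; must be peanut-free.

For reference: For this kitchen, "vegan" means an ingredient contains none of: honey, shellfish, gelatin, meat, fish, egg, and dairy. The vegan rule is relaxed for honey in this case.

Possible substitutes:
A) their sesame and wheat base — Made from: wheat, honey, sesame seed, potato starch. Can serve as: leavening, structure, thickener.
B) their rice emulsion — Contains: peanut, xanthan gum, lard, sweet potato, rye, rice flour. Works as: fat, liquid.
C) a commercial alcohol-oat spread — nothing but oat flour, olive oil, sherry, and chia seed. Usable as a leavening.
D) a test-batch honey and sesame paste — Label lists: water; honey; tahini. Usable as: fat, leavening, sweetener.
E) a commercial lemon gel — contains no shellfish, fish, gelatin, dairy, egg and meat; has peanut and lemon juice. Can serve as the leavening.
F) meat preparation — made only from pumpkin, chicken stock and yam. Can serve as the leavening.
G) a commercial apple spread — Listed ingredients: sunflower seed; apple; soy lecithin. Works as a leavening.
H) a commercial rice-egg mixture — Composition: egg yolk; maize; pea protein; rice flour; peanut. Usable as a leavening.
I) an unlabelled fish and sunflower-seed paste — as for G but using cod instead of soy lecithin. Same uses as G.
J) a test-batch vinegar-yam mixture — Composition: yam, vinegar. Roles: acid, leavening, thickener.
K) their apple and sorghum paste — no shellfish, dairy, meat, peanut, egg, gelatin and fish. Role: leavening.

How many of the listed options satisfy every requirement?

A: honey is permitted under the vegan carve-out; nothing else excluded — keep
B: not usable as a leavening; has lard, so not vegan (and 1 more) — reject
C: sherry and oat flour etc. — none of it excluded — OK
D: honey is permitted under the vegan carve-out; nothing else excluded — keep
E: has peanut, so not peanut-free — reject
F: has chicken stock, so not vegan — reject
G: works as a leavening, vegan, no peanut — keep
H: has egg yolk, so not vegan; has peanut, so not peanut-free — reject
I: has cod, so not vegan — no
J: every rule checks out — OK
K: works as a leavening, vegan, no peanut — keep

6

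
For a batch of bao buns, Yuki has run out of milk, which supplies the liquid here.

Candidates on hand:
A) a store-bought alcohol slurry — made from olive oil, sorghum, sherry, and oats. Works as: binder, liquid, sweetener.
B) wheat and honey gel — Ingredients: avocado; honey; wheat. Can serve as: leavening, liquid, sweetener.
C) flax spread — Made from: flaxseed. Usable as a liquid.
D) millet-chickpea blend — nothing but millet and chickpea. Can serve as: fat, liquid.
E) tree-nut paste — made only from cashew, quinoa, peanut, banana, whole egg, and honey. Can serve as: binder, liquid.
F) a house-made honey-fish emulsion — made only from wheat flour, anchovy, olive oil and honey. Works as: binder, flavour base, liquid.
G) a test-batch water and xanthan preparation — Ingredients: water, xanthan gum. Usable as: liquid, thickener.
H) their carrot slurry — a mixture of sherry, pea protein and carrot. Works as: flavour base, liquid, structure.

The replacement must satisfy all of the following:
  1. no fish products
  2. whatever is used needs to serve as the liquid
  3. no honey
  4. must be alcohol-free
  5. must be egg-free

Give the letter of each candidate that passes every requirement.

A: has sherry, so not alcohol-free — reject
B: has honey, so not honey-free — no
C: nothing on the exclusion list — valid
D: works as a liquid, no egg, no fish — OK
E: has honey, so not honey-free; has whole egg, so not egg-free — reject
F: has honey, so not honey-free; has anchovy, so not fish-free — out
G: all constraints satisfied — OK
H: has sherry, so not alcohol-free — reject

C, D, G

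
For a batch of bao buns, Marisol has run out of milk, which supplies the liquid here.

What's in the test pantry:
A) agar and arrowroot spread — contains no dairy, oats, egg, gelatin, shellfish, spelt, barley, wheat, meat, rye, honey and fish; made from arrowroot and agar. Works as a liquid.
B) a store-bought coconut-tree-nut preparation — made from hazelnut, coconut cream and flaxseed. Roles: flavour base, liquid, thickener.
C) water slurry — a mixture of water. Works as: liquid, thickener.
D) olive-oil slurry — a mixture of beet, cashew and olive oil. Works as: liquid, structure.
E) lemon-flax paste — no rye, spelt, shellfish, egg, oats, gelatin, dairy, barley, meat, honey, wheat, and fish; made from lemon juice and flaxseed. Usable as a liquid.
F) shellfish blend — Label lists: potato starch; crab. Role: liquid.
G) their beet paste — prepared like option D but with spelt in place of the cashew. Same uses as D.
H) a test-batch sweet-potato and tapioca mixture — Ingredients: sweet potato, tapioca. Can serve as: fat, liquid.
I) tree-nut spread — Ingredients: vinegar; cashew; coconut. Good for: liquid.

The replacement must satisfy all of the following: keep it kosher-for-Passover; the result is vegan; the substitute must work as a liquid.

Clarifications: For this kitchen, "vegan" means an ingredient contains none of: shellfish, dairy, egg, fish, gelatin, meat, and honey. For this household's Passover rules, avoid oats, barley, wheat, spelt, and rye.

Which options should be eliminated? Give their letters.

F, G

A: works as a liquid, kosher-for-Passover, vegan — keep
B: works as a liquid, vegan, kosher-for-Passover — valid
C: only water; none excluded — valid
D: vegan, kosher-for-Passover — OK
E: nothing on the exclusion list — keep
F: has crab, so not vegan — out
G: has spelt, so not kosher-for-Passover — reject
H: only tapioca and sweet potato; none excluded — keep
I: nothing on the exclusion list — keep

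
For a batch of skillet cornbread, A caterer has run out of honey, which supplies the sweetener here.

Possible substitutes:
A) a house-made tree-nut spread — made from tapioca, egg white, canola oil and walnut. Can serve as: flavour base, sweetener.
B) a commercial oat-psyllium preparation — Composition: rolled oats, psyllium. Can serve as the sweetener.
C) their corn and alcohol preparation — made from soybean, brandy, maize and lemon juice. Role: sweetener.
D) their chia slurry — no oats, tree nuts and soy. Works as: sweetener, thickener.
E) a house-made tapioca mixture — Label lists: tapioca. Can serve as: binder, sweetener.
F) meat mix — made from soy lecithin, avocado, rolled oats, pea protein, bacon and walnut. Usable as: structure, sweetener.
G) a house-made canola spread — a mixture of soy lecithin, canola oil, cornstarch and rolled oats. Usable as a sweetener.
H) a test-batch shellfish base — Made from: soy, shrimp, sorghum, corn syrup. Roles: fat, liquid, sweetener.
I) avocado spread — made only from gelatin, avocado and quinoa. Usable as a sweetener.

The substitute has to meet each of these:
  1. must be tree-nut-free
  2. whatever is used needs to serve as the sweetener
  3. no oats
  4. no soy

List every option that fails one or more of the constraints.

A, B, C, F, G, H

A: has walnut, so not tree-nut-free — no
B: has rolled oats, so not oat-free — no
C: has soybean, so not soy-free — no
D: all constraints satisfied — valid
E: only tapioca; none excluded — keep
F: has walnut, so not tree-nut-free; has rolled oats, so not oat-free (and 1 more) — out
G: has rolled oats, so not oat-free; has soy lecithin, so not soy-free — no
H: has soy, so not soy-free — reject
I: only gelatin, quinoa, and avocado; none excluded — keep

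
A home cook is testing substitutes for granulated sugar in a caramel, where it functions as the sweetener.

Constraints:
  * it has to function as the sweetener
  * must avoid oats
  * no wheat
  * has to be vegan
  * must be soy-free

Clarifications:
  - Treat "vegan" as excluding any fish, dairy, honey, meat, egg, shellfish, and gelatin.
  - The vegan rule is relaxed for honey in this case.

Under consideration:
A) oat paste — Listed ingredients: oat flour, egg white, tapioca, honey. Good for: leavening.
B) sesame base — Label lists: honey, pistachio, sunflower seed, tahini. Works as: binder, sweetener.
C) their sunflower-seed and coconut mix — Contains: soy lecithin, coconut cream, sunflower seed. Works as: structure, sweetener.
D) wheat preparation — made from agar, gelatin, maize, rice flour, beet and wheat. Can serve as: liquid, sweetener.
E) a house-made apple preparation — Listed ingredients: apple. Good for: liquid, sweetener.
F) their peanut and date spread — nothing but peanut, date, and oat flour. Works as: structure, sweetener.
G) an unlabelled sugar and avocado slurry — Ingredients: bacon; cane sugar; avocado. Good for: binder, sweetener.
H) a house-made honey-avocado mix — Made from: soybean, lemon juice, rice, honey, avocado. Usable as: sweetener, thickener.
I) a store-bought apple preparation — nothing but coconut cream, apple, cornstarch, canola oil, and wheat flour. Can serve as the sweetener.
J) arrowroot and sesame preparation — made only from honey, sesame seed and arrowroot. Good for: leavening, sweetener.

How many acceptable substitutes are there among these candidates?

A: not usable as a sweetener; has egg white, so not vegan (and 1 more) — reject
B: honey is permitted under the vegan carve-out; nothing else excluded — keep
C: has soy lecithin, so not soy-free — reject
D: has gelatin, so not vegan; has wheat, so not wheat-free — out
E: all constraints satisfied — keep
F: has oat flour, so not oat-free — no
G: has bacon, so not vegan — out
H: has soybean, so not soy-free — out
I: has wheat flour, so not wheat-free — no
J: honey is permitted under the vegan carve-out; nothing else excluded — keep

3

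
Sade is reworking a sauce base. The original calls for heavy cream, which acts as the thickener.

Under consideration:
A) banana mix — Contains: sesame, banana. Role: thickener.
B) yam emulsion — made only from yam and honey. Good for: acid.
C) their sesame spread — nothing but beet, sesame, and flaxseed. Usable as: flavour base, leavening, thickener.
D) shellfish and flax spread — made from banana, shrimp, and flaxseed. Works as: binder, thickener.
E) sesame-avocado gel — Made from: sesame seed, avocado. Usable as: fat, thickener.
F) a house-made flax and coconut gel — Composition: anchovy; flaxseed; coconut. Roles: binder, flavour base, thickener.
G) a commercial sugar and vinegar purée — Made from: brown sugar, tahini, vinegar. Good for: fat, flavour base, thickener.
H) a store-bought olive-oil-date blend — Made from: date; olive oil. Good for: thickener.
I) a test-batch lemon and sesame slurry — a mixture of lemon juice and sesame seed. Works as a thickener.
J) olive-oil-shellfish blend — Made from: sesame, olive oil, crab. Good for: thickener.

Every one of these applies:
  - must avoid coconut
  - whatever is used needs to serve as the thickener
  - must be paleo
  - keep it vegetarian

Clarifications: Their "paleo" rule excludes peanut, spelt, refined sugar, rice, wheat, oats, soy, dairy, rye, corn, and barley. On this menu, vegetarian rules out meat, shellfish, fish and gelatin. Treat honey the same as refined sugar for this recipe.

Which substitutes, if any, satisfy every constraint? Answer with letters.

A: only sesame and banana; none excluded — OK
B: not usable as a thickener; has honey, so not paleo — reject
C: nothing on the exclusion list — valid
D: has shrimp, so not vegetarian — reject
E: works as a thickener, vegetarian, no coconut — OK
F: has anchovy, so not vegetarian; has coconut, so not coconut-free — no
G: has brown sugar, so not paleo — out
H: works as a thickener, paleo, no coconut — keep
I: nothing on the exclusion list — valid
J: has crab, so not vegetarian — reject

A, C, E, H, I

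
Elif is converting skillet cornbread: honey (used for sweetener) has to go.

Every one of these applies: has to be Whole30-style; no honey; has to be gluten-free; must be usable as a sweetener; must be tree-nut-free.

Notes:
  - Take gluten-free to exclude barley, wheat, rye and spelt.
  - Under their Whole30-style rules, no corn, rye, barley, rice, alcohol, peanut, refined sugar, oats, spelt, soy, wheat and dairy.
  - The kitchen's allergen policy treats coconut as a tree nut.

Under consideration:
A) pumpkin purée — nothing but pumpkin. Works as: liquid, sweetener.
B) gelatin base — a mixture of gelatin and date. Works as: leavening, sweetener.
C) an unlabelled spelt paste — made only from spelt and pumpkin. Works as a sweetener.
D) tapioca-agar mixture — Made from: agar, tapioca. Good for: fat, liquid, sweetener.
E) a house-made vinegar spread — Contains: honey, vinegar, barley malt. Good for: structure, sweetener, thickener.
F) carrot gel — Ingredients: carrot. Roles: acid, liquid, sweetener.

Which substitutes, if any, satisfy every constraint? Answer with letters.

A, B, D, F

A: every rule checks out — valid
B: every rule checks out — valid
C: has spelt, so not gluten-free; has spelt, so not Whole30-style — out
D: only tapioca and agar; none excluded — valid
E: has barley malt, so not gluten-free; has barley malt, so not Whole30-style (and 1 more) — reject
F: every rule checks out — OK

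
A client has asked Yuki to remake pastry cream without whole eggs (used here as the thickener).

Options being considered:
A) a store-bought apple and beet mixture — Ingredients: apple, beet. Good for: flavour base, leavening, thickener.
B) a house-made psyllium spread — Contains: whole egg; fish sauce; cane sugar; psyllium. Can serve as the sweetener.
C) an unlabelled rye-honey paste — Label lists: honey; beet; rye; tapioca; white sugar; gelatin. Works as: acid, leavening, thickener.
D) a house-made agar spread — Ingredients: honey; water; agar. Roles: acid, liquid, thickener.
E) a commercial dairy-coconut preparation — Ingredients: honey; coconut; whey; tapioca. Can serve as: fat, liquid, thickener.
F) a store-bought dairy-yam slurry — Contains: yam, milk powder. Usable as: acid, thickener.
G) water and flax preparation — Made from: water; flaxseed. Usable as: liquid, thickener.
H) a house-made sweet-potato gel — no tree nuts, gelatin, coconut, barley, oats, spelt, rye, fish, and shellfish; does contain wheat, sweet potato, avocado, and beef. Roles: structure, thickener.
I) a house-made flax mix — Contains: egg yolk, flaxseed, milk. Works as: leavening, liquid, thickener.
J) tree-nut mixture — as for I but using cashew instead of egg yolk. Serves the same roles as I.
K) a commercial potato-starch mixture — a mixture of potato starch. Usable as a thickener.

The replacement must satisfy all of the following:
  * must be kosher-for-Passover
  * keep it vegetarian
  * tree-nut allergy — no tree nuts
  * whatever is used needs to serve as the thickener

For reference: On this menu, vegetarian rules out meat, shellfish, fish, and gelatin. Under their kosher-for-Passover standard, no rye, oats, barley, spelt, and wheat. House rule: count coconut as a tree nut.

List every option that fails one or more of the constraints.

A: tree-nut-free, vegetarian — OK
B: not usable as a thickener; has fish sauce, so not vegetarian — out
C: has gelatin, so not vegetarian; has rye, so not kosher-for-Passover — reject
D: all constraints satisfied — keep
E: has coconut, so not tree-nut-free — out
F: kosher-for-Passover, vegetarian — keep
G: works as a thickener, tree-nut-free, vegetarian — valid
H: has beef, so not vegetarian; has wheat, so not kosher-for-Passover — no
I: only milk, egg yolk, and flaxseed; none excluded — valid
J: has cashew, so not tree-nut-free — no
K: only potato starch; none excluded — OK

B, C, E, H, J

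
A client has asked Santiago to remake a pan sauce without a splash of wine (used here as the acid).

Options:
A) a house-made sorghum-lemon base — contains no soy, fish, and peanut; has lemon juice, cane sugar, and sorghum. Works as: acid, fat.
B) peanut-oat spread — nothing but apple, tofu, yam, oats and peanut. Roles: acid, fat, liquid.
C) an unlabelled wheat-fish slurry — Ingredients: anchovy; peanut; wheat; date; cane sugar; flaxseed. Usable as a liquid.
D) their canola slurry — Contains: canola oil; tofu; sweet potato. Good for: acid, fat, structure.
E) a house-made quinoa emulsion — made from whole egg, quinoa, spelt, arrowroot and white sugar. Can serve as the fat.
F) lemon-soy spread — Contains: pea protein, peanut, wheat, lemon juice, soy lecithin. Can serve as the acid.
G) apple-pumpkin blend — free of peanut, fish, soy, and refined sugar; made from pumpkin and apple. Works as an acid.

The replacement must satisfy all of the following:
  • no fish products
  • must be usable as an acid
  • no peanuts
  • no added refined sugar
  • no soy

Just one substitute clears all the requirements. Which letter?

G

A: has cane sugar, so not no-added-sugar — no
B: has peanut, so not peanut-free; has tofu, so not soy-free — out
C: not usable as an acid; has cane sugar, so not no-added-sugar (and 2 more) — no
D: has tofu, so not soy-free — reject
E: not usable as an acid; has white sugar, so not no-added-sugar — out
F: has peanut, so not peanut-free; has soy lecithin, so not soy-free — no
G: works as an acid, no fish, no peanut — OK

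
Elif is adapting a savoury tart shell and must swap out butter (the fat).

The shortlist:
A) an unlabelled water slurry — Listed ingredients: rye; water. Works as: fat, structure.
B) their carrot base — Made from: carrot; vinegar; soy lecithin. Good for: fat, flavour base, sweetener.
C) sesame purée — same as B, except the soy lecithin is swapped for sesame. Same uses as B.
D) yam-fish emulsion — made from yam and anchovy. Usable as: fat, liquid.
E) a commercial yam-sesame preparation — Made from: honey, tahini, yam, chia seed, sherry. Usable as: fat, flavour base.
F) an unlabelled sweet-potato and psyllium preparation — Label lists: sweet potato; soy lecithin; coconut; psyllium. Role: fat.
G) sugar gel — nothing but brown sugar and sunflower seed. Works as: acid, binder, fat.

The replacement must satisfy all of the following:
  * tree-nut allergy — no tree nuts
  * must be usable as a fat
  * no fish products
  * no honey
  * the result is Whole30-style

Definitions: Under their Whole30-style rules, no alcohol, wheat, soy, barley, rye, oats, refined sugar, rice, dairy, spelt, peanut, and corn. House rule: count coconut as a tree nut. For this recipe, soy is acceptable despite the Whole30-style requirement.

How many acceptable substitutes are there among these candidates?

A: has rye, so not Whole30-style — out
B: soy is permitted under the Whole30-style carve-out; nothing else excluded — keep
C: no fish, tree-nut-free — OK
D: has anchovy, so not fish-free — out
E: has sherry, so not Whole30-style; has honey, so not honey-free — no
F: has coconut, so not tree-nut-free — out
G: has brown sugar, so not Whole30-style — out

2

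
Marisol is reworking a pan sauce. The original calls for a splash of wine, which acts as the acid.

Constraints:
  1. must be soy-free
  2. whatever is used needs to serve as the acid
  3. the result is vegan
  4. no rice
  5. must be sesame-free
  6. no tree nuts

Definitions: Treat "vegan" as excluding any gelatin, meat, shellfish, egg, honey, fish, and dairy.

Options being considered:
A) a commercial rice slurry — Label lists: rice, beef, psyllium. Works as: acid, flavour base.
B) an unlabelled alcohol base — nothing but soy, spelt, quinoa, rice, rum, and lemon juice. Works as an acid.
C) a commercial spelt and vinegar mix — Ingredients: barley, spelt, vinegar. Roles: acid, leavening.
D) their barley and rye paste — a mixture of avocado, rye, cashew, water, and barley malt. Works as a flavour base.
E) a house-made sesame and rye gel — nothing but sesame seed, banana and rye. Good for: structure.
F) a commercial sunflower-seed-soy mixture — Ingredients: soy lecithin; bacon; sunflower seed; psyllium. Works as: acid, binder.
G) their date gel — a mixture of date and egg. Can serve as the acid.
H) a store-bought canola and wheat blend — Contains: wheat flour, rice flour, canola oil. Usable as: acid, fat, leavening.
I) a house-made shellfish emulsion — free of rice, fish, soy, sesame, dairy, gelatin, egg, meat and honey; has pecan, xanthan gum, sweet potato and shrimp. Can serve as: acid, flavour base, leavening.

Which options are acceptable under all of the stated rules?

C

A: has beef, so not vegan; has rice, so not rice-free — reject
B: has rice, so not rice-free; has soy, so not soy-free — reject
C: only barley, spelt and vinegar; none excluded — OK
D: not usable as an acid; has cashew, so not tree-nut-free — no
E: not usable as an acid; has sesame seed, so not sesame-free — out
F: has bacon, so not vegan; has soy lecithin, so not soy-free — reject
G: has egg, so not vegan — out
H: has rice flour, so not rice-free — reject
I: has shrimp, so not vegan; has pecan, so not tree-nut-free — no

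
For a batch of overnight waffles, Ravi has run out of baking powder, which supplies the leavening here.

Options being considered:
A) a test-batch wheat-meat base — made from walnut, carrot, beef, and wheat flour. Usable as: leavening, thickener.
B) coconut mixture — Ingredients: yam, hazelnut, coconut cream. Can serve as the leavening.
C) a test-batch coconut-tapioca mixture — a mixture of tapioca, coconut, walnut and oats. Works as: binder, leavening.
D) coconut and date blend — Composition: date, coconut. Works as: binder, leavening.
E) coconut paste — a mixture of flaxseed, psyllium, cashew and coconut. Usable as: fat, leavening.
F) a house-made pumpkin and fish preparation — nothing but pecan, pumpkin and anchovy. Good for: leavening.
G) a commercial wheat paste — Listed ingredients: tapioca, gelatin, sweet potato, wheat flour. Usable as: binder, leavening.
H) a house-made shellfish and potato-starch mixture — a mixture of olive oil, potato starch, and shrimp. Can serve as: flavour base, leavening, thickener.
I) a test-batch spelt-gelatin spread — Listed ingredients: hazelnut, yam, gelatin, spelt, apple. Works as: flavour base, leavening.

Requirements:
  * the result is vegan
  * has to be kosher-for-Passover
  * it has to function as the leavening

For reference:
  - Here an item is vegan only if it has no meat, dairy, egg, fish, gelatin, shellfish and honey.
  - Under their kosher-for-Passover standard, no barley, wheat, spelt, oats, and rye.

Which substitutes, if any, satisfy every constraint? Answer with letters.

A: has beef, so not vegan; has wheat flour, so not kosher-for-Passover — out
B: nothing on the exclusion list — valid
C: has oats, so not kosher-for-Passover — reject
D: works as a leavening, vegan, kosher-for-Passover — OK
E: coconut and cashew etc. — none of it excluded — valid
F: has anchovy, so not vegan — out
G: has gelatin, so not vegan; has wheat flour, so not kosher-for-Passover — no
H: has shrimp, so not vegan — reject
I: has gelatin, so not vegan; has spelt, so not kosher-for-Passover — no

B, D, E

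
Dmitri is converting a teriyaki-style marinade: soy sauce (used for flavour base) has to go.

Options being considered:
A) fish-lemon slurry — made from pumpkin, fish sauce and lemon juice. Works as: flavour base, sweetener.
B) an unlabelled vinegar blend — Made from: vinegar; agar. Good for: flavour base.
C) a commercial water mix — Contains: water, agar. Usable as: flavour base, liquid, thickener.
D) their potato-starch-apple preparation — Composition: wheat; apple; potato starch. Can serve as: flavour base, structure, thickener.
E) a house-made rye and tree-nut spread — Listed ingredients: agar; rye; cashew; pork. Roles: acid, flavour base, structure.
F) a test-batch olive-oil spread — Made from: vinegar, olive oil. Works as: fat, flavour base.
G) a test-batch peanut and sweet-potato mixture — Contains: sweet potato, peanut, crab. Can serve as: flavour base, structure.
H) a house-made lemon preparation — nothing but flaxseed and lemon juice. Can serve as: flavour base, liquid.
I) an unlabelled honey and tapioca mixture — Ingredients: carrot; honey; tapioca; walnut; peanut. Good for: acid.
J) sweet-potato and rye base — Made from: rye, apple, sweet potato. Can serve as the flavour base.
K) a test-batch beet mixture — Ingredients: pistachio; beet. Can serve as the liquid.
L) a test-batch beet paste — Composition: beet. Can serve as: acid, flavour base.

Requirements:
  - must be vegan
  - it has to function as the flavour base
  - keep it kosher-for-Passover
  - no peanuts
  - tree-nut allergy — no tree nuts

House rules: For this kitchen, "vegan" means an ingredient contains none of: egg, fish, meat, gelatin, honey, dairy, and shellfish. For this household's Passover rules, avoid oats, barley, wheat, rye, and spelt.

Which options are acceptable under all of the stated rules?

B, C, F, H, L

A: has fish sauce, so not vegan — no
B: only agar and vinegar; none excluded — OK
C: works as a flavour base, vegan, no tree nuts — keep
D: has wheat, so not kosher-for-Passover — no
E: has pork, so not vegan; has rye, so not kosher-for-Passover (and 1 more) — no
F: only vinegar and olive oil; none excluded — OK
G: has crab, so not vegan; has peanut, so not peanut-free — no
H: only lemon juice and flaxseed; none excluded — OK
I: not usable as a flavour base; has honey, so not vegan (and 2 more) — no
J: has rye, so not kosher-for-Passover — out
K: not usable as a flavour base; has pistachio, so not tree-nut-free — no
L: nothing on the exclusion list — keep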